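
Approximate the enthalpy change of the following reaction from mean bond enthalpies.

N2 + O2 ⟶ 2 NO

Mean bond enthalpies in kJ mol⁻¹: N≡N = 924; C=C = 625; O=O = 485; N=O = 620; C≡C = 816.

Bonds broken (reactants):
  N≡N: 1 × 924 = 924
  O=O: 1 × 485 = 485
  Σ(broken) = 1409 kJ
Bonds formed (products):
  N=O: 2 × 620 = 1240
  Σ(formed) = 1240 kJ
ΔH = Σ(broken) − Σ(formed) = 1409 − 1240 = +169 kJ

ΔH ≈ +169 kJ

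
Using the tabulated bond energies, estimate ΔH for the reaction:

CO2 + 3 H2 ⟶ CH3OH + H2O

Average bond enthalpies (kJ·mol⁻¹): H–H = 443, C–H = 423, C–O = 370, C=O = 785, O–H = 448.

Bonds broken (reactants):
  C=O: 2 × 785 = 1570
  H–H: 3 × 443 = 1329
  Σ(broken) = 2899 kJ
Bonds formed (products):
  C–H: 3 × 423 = 1269
  C–O: 1 × 370 = 370
  O–H: 3 × 448 = 1344
  Σ(formed) = 2983 kJ
ΔH = Σ(broken) − Σ(formed) = 2899 − 2983 = −84 kJ

ΔH ≈ −84 kJ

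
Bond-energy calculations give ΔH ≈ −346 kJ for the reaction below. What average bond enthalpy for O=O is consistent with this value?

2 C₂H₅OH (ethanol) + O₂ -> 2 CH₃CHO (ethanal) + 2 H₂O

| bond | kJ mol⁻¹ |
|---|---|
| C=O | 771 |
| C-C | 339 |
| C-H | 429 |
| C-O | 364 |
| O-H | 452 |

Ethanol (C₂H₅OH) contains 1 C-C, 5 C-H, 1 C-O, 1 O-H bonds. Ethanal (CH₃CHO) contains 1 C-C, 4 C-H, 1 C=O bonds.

D(O=O) ≈ 514 kJ/mol

Let D be the O=O bond energy.
Σ(broken) = 2×339 + 10×429 + 2×364 + 2×452 + 1×D = 6600 + D
Σ(formed) = 2×339 + 8×429 + 2×771 + 4×452 = 7460
ΔH = Σ(broken) − Σ(formed) = (6600 + D) − (7460) = −860 + D
Setting this equal to −346 kJ gives D = 514 kJ/mol.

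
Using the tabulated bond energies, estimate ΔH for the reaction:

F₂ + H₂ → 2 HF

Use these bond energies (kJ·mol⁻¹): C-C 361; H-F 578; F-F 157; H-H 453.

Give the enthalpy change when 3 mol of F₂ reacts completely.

ΔH = −1638 kJ

Bonds broken (reactants):
  F-F: 1 × 157 = 157
  H-H: 1 × 453 = 453
  Σ(broken) = 610 kJ
Bonds formed (products):
  H-F: 2 × 578 = 1156
  Σ(formed) = 1156 kJ
ΔH = Σ(broken) − Σ(formed) = 610 − 1156 = −546 kJ
For 3× the reaction as written: 3 × (−546) = −1638 kJ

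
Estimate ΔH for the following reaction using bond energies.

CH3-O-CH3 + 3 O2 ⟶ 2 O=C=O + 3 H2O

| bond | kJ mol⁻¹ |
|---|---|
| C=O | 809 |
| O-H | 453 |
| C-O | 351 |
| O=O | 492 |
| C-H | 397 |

ΔH ≈ −1394 kJ

Bonds broken (reactants):
  C-H: 6 × 397 = 2382
  C-O: 2 × 351 = 702
  O=O: 3 × 492 = 1476
  Σ(broken) = 4560 kJ
Bonds formed (products):
  C=O: 4 × 809 = 3236
  O-H: 6 × 453 = 2718
  Σ(formed) = 5954 kJ
ΔH = Σ(broken) − Σ(formed) = 4560 − 5954 = −1394 kJ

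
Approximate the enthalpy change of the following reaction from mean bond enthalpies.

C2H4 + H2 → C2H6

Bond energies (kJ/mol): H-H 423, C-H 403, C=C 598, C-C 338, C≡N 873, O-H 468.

ΔH ≈ −123 kJ

Bonds broken (reactants):
  C-H: 4 × 403 = 1612
  C=C: 1 × 598 = 598
  H-H: 1 × 423 = 423
  Σ(broken) = 2633 kJ
Bonds formed (products):
  C-C: 1 × 338 = 338
  C-H: 6 × 403 = 2418
  Σ(formed) = 2756 kJ
ΔH = Σ(broken) − Σ(formed) = 2633 − 2756 = −123 kJ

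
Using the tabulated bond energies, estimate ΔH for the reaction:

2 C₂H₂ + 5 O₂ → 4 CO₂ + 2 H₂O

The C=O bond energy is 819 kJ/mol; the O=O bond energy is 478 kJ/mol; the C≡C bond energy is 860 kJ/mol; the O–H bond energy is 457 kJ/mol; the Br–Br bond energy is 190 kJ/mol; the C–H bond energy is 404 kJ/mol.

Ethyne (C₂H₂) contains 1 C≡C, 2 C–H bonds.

ΔH ≈ −2654 kJ

Bonds broken (reactants):
  C≡C: 2 × 860 = 1720
  C–H: 4 × 404 = 1616
  O=O: 5 × 478 = 2390
  Σ(broken) = 5726 kJ
Bonds formed (products):
  C=O: 8 × 819 = 6552
  O–H: 4 × 457 = 1828
  Σ(formed) = 8380 kJ
ΔH = Σ(broken) − Σ(formed) = 5726 − 8380 = −2654 kJ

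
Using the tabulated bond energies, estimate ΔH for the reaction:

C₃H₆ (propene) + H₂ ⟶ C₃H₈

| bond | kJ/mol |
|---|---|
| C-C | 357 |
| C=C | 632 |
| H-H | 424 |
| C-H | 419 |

ΔH ≈ −139 kJ

Bonds broken (reactants):
  C-C: 1 × 357 = 357
  C-H: 6 × 419 = 2514
  C=C: 1 × 632 = 632
  H-H: 1 × 424 = 424
  Σ(broken) = 3927 kJ
Bonds formed (products):
  C-C: 2 × 357 = 714
  C-H: 8 × 419 = 3352
  Σ(formed) = 4066 kJ
ΔH = Σ(broken) − Σ(formed) = 3927 − 4066 = −139 kJ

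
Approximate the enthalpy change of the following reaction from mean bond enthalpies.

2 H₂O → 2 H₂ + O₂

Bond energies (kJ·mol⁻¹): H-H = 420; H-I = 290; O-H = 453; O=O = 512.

ΔH ≈ +460 kJ

Bonds broken (reactants):
  O-H: 4 × 453 = 1812
  Σ(broken) = 1812 kJ
Bonds formed (products):
  H-H: 2 × 420 = 840
  O=O: 1 × 512 = 512
  Σ(formed) = 1352 kJ
ΔH = Σ(broken) − Σ(formed) = 1812 − 1352 = +460 kJ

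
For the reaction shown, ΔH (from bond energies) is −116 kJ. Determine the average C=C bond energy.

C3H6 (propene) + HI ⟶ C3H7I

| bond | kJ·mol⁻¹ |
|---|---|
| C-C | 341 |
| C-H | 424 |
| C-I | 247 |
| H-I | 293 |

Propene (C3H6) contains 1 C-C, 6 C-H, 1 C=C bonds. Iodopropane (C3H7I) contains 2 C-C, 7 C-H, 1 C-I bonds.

Let D be the C=C bond energy.
Σ(broken) = 1×341 + 6×424 + 1×D + 1×293 = 3178 + D
Σ(formed) = 2×341 + 7×424 + 1×247 = 3897
ΔH = Σ(broken) − Σ(formed) = (3178 + D) − (3897) = −719 + D
Setting this equal to −116 kJ gives D = 603 kJ/mol.

D(C=C) ≈ 603 kJ/mol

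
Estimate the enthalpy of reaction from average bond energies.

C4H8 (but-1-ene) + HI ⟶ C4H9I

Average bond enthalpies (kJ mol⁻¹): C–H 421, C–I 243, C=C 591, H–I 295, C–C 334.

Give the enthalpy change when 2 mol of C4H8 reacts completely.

ΔH = −224 kJ

Bonds broken (reactants):
  C–C: 2 × 334 = 668
  C–H: 8 × 421 = 3368
  C=C: 1 × 591 = 591
  H–I: 1 × 295 = 295
  Σ(broken) = 4922 kJ
Bonds formed (products):
  C–C: 3 × 334 = 1002
  C–H: 9 × 421 = 3789
  C–I: 1 × 243 = 243
  Σ(formed) = 5034 kJ
ΔH = Σ(broken) − Σ(formed) = 4922 − 5034 = −112 kJ
For 2× the reaction as written: 2 × (−112) = −224 kJ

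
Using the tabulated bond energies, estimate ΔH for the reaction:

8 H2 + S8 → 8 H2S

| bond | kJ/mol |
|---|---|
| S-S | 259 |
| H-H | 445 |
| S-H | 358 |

ΔH ≈ −96 kJ

Bonds broken (reactants):
  H-H: 8 × 445 = 3560
  S-S: 8 × 259 = 2072
  Σ(broken) = 5632 kJ
Bonds formed (products):
  S-H: 16 × 358 = 5728
  Σ(formed) = 5728 kJ
ΔH = Σ(broken) − Σ(formed) = 5632 − 5728 = −96 kJ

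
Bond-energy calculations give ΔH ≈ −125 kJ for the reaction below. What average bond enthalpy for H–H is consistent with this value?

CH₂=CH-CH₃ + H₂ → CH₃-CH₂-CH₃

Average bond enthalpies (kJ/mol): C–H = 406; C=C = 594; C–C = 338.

Let D be the H–H bond energy.
Σ(broken) = 1×338 + 6×406 + 1×594 + 1×D = 3368 + D
Σ(formed) = 2×338 + 8×406 = 3924
ΔH = Σ(broken) − Σ(formed) = (3368 + D) − (3924) = −556 + D
Setting this equal to −125 kJ gives D = 431 kJ/mol.

D(H–H) ≈ 431 kJ/mol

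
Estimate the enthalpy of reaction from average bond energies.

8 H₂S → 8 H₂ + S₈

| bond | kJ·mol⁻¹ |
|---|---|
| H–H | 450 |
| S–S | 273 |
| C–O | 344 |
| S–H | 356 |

ΔH ≈ −88 kJ

Bonds broken (reactants):
  S–H: 16 × 356 = 5696
  Σ(broken) = 5696 kJ
Bonds formed (products):
  H–H: 8 × 450 = 3600
  S–S: 8 × 273 = 2184
  Σ(formed) = 5784 kJ
ΔH = Σ(broken) − Σ(formed) = 5696 − 5784 = −88 kJ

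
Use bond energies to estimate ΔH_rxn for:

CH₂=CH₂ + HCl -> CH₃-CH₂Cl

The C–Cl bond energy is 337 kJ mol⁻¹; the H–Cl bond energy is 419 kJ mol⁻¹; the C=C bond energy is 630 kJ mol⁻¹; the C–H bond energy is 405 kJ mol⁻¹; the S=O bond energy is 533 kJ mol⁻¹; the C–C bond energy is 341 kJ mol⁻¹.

ΔH ≈ −34 kJ

Bonds broken (reactants):
  C–H: 4 × 405 = 1620
  C=C: 1 × 630 = 630
  H–Cl: 1 × 419 = 419
  Σ(broken) = 2669 kJ
Bonds formed (products):
  C–C: 1 × 341 = 341
  C–Cl: 1 × 337 = 337
  C–H: 5 × 405 = 2025
  Σ(formed) = 2703 kJ
ΔH = Σ(broken) − Σ(formed) = 2669 − 2703 = −34 kJ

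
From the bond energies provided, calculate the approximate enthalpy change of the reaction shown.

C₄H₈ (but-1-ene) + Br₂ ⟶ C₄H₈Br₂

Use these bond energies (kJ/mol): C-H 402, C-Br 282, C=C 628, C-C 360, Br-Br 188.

Bonds broken (reactants):
  Br-Br: 1 × 188 = 188
  C-C: 2 × 360 = 720
  C-H: 8 × 402 = 3216
  C=C: 1 × 628 = 628
  Σ(broken) = 4752 kJ
Bonds formed (products):
  C-Br: 2 × 282 = 564
  C-C: 3 × 360 = 1080
  C-H: 8 × 402 = 3216
  Σ(formed) = 4860 kJ
ΔH = Σ(broken) − Σ(formed) = 4752 − 4860 = −108 kJ

ΔH ≈ −108 kJ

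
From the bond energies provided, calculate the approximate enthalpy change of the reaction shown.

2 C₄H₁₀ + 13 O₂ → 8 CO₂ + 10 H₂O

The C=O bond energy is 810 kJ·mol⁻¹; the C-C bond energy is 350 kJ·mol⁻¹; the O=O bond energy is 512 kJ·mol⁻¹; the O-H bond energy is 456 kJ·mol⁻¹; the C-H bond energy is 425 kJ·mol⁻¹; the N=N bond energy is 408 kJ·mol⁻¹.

ΔH ≈ −4824 kJ

Bonds broken (reactants):
  C-C: 6 × 350 = 2100
  C-H: 20 × 425 = 8500
  O=O: 13 × 512 = 6656
  Σ(broken) = 17256 kJ
Bonds formed (products):
  C=O: 16 × 810 = 12960
  O-H: 20 × 456 = 9120
  Σ(formed) = 22080 kJ
ΔH = Σ(broken) − Σ(formed) = 17256 − 22080 = −4824 kJ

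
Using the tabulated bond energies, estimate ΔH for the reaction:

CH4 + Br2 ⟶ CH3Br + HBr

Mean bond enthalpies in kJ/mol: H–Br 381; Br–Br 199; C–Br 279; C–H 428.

ΔH ≈ −33 kJ

Bonds broken (reactants):
  Br–Br: 1 × 199 = 199
  C–H: 4 × 428 = 1712
  Σ(broken) = 1911 kJ
Bonds formed (products):
  C–Br: 1 × 279 = 279
  C–H: 3 × 428 = 1284
  H–Br: 1 × 381 = 381
  Σ(formed) = 1944 kJ
ΔH = Σ(broken) − Σ(formed) = 1911 − 1944 = −33 kJ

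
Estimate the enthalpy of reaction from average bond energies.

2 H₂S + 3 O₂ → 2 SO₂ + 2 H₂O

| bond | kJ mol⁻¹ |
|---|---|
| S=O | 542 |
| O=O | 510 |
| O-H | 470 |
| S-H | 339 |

ΔH ≈ −1162 kJ

Bonds broken (reactants):
  O=O: 3 × 510 = 1530
  S-H: 4 × 339 = 1356
  Σ(broken) = 2886 kJ
Bonds formed (products):
  O-H: 4 × 470 = 1880
  S=O: 4 × 542 = 2168
  Σ(formed) = 4048 kJ
ΔH = Σ(broken) − Σ(formed) = 2886 − 4048 = −1162 kJ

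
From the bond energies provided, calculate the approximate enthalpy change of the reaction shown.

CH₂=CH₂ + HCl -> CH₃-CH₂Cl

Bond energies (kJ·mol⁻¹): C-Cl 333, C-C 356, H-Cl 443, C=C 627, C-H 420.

ΔH ≈ −39 kJ

Bonds broken (reactants):
  C-H: 4 × 420 = 1680
  C=C: 1 × 627 = 627
  H-Cl: 1 × 443 = 443
  Σ(broken) = 2750 kJ
Bonds formed (products):
  C-C: 1 × 356 = 356
  C-Cl: 1 × 333 = 333
  C-H: 5 × 420 = 2100
  Σ(formed) = 2789 kJ
ΔH = Σ(broken) − Σ(formed) = 2750 − 2789 = −39 kJ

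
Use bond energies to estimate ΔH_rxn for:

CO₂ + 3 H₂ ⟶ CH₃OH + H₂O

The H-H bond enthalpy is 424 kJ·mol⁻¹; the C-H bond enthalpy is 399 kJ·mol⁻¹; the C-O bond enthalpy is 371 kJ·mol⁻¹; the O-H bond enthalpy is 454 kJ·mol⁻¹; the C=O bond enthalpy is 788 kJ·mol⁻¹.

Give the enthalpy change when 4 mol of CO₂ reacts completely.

ΔH = −328 kJ

Bonds broken (reactants):
  C=O: 2 × 788 = 1576
  H-H: 3 × 424 = 1272
  Σ(broken) = 2848 kJ
Bonds formed (products):
  C-H: 3 × 399 = 1197
  C-O: 1 × 371 = 371
  O-H: 3 × 454 = 1362
  Σ(formed) = 2930 kJ
ΔH = Σ(broken) − Σ(formed) = 2848 − 2930 = −82 kJ
For 4× the reaction as written: 4 × (−82) = −328 kJ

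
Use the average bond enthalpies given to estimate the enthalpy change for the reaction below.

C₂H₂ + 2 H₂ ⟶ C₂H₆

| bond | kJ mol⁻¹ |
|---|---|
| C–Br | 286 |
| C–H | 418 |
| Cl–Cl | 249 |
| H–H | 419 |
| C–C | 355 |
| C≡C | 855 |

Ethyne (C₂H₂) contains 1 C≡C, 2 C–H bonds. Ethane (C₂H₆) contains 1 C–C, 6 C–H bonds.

ΔH ≈ −334 kJ

Bonds broken (reactants):
  C≡C: 1 × 855 = 855
  C–H: 2 × 418 = 836
  H–H: 2 × 419 = 838
  Σ(broken) = 2529 kJ
Bonds formed (products):
  C–C: 1 × 355 = 355
  C–H: 6 × 418 = 2508
  Σ(formed) = 2863 kJ
ΔH = Σ(broken) − Σ(formed) = 2529 − 2863 = −334 kJ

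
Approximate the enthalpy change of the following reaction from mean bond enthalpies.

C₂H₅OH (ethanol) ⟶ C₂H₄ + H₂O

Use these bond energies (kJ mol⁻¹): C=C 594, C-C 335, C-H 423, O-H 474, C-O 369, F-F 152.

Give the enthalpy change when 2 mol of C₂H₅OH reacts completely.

Bonds broken (reactants):
  C-C: 1 × 335 = 335
  C-H: 5 × 423 = 2115
  C-O: 1 × 369 = 369
  O-H: 1 × 474 = 474
  Σ(broken) = 3293 kJ
Bonds formed (products):
  C-H: 4 × 423 = 1692
  C=C: 1 × 594 = 594
  O-H: 2 × 474 = 948
  Σ(formed) = 3234 kJ
ΔH = Σ(broken) − Σ(formed) = 3293 − 3234 = +59 kJ
For 2× the reaction as written: 2 × (+59) = +118 kJ

ΔH = +118 kJ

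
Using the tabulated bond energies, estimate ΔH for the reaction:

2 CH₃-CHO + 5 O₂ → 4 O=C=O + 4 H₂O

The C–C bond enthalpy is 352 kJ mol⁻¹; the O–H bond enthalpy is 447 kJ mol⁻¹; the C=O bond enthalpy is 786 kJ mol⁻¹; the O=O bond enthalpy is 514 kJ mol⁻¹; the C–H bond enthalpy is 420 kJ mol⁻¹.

Bonds broken (reactants):
  C–C: 2 × 352 = 704
  C–H: 8 × 420 = 3360
  C=O: 2 × 786 = 1572
  O=O: 5 × 514 = 2570
  Σ(broken) = 8206 kJ
Bonds formed (products):
  C=O: 8 × 786 = 6288
  O–H: 8 × 447 = 3576
  Σ(formed) = 9864 kJ
ΔH = Σ(broken) − Σ(formed) = 8206 − 9864 = −1658 kJ

ΔH ≈ −1658 kJ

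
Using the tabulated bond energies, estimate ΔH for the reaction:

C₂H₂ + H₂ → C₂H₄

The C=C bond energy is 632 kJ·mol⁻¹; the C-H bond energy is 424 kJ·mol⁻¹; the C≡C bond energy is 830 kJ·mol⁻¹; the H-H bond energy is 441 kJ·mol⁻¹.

ΔH ≈ −209 kJ

Bonds broken (reactants):
  C≡C: 1 × 830 = 830
  C-H: 2 × 424 = 848
  H-H: 1 × 441 = 441
  Σ(broken) = 2119 kJ
Bonds formed (products):
  C-H: 4 × 424 = 1696
  C=C: 1 × 632 = 632
  Σ(formed) = 2328 kJ
ΔH = Σ(broken) − Σ(formed) = 2119 − 2328 = −209 kJ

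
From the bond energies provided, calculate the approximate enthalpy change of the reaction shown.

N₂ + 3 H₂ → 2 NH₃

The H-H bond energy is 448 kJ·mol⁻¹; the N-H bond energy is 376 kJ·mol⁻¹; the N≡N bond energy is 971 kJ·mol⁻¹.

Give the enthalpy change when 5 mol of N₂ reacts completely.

ΔH = +295 kJ

Bonds broken (reactants):
  H-H: 3 × 448 = 1344
  N≡N: 1 × 971 = 971
  Σ(broken) = 2315 kJ
Bonds formed (products):
  N-H: 6 × 376 = 2256
  Σ(formed) = 2256 kJ
ΔH = Σ(broken) − Σ(formed) = 2315 − 2256 = +59 kJ
For 5× the reaction as written: 5 × (+59) = +295 kJ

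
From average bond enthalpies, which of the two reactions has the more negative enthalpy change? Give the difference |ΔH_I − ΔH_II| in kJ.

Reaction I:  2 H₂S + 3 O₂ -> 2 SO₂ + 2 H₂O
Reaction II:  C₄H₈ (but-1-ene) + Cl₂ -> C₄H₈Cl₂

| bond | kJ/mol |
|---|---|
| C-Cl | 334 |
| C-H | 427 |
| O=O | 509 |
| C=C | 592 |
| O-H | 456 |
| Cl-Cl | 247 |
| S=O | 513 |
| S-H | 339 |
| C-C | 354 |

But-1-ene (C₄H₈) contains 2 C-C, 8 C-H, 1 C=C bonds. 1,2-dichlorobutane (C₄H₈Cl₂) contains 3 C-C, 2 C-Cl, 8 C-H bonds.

Reaction I:
  Bonds broken (reactants):
    O=O: 3 × 509 = 1527
    S-H: 4 × 339 = 1356
    Σ(broken) = 2883 kJ
  Bonds formed (products):
    O-H: 4 × 456 = 1824
    S=O: 4 × 513 = 2052
    Σ(formed) = 3876 kJ
  ΔH_I = 2883 − 3876 = −993 kJ
Reaction II:
  Bonds broken (reactants):
    C-C: 2 × 354 = 708
    C-H: 8 × 427 = 3416
    C=C: 1 × 592 = 592
    Cl-Cl: 1 × 247 = 247
    Σ(broken) = 4963 kJ
  Bonds formed (products):
    C-C: 3 × 354 = 1062
    C-Cl: 2 × 334 = 668
    C-H: 8 × 427 = 3416
    Σ(formed) = 5146 kJ
  ΔH_II = 4963 − 5146 = −183 kJ
ΔH_I − ΔH_II = −810 kJ, so reaction I has the more negative ΔH; |ΔH_I − ΔH_II| = 810 kJ.

Reaction I, by 810 kJ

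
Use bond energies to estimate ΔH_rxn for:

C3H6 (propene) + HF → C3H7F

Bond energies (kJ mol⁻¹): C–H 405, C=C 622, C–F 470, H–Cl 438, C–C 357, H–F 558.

ΔH ≈ −52 kJ

Bonds broken (reactants):
  C–C: 1 × 357 = 357
  C–H: 6 × 405 = 2430
  C=C: 1 × 622 = 622
  H–F: 1 × 558 = 558
  Σ(broken) = 3967 kJ
Bonds formed (products):
  C–C: 2 × 357 = 714
  C–F: 1 × 470 = 470
  C–H: 7 × 405 = 2835
  Σ(formed) = 4019 kJ
ΔH = Σ(broken) − Σ(formed) = 3967 − 4019 = −52 kJ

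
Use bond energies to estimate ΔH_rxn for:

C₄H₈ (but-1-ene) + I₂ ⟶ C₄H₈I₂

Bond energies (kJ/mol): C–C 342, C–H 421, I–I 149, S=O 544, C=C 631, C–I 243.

Bonds broken (reactants):
  C–C: 2 × 342 = 684
  C–H: 8 × 421 = 3368
  C=C: 1 × 631 = 631
  I–I: 1 × 149 = 149
  Σ(broken) = 4832 kJ
Bonds formed (products):
  C–C: 3 × 342 = 1026
  C–H: 8 × 421 = 3368
  C–I: 2 × 243 = 486
  Σ(formed) = 4880 kJ
ΔH = Σ(broken) − Σ(formed) = 4832 − 4880 = −48 kJ

ΔH ≈ −48 kJ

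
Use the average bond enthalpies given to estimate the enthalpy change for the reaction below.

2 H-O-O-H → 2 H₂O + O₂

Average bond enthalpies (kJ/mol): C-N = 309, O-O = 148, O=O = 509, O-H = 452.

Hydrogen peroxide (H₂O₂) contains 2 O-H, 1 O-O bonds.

ΔH ≈ −213 kJ

Bonds broken (reactants):
  O-H: 4 × 452 = 1808
  O-O: 2 × 148 = 296
  Σ(broken) = 2104 kJ
Bonds formed (products):
  O-H: 4 × 452 = 1808
  O=O: 1 × 509 = 509
  Σ(formed) = 2317 kJ
ΔH = Σ(broken) − Σ(formed) = 2104 − 2317 = −213 kJ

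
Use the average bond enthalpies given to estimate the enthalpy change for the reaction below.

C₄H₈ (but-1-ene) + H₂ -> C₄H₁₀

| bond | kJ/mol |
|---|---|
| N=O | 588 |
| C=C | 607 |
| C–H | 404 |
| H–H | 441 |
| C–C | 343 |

ΔH ≈ −103 kJ

Bonds broken (reactants):
  C–C: 2 × 343 = 686
  C–H: 8 × 404 = 3232
  C=C: 1 × 607 = 607
  H–H: 1 × 441 = 441
  Σ(broken) = 4966 kJ
Bonds formed (products):
  C–C: 3 × 343 = 1029
  C–H: 10 × 404 = 4040
  Σ(formed) = 5069 kJ
ΔH = Σ(broken) − Σ(formed) = 4966 − 5069 = −103 kJ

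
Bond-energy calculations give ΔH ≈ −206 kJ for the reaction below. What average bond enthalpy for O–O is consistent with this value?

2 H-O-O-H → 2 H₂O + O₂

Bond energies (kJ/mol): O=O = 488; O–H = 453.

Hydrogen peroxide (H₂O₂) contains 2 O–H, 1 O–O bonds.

Let D be the O–O bond energy.
Σ(broken) = 4×453 + 2×D = 1812 + 2D
Σ(formed) = 4×453 + 1×488 = 2300
ΔH = Σ(broken) − Σ(formed) = (1812 + 2D) − (2300) = −488 + 2D
Setting this equal to −206 kJ gives 2D = 282, so D = 141 kJ/mol.

D(O–O) ≈ 141 kJ/mol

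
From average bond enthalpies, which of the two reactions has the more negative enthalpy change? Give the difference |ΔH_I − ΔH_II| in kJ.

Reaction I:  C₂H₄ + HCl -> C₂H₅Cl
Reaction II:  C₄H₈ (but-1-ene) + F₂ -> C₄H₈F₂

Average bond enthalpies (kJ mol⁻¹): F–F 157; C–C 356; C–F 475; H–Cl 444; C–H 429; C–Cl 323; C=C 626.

Reaction I:
  Bonds broken (reactants):
    C–H: 4 × 429 = 1716
    C=C: 1 × 626 = 626
    H–Cl: 1 × 444 = 444
    Σ(broken) = 2786 kJ
  Bonds formed (products):
    C–C: 1 × 356 = 356
    C–Cl: 1 × 323 = 323
    C–H: 5 × 429 = 2145
    Σ(formed) = 2824 kJ
  ΔH_I = 2786 − 2824 = −38 kJ
Reaction II:
  Bonds broken (reactants):
    C–C: 2 × 356 = 712
    C–H: 8 × 429 = 3432
    C=C: 1 × 626 = 626
    F–F: 1 × 157 = 157
    Σ(broken) = 4927 kJ
  Bonds formed (products):
    C–C: 3 × 356 = 1068
    C–F: 2 × 475 = 950
    C–H: 8 × 429 = 3432
    Σ(formed) = 5450 kJ
  ΔH_II = 4927 − 5450 = −523 kJ
ΔH_I − ΔH_II = +485 kJ, so reaction II has the more negative ΔH; |ΔH_I − ΔH_II| = 485 kJ.

Reaction II, by 485 kJ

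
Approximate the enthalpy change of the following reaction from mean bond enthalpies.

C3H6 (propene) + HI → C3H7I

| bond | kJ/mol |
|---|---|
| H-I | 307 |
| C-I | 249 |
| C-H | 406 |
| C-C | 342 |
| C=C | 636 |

Bonds broken (reactants):
  C-C: 1 × 342 = 342
  C-H: 6 × 406 = 2436
  C=C: 1 × 636 = 636
  H-I: 1 × 307 = 307
  Σ(broken) = 3721 kJ
Bonds formed (products):
  C-C: 2 × 342 = 684
  C-H: 7 × 406 = 2842
  C-I: 1 × 249 = 249
  Σ(formed) = 3775 kJ
ΔH = Σ(broken) − Σ(formed) = 3721 − 3775 = −54 kJ

ΔH ≈ −54 kJ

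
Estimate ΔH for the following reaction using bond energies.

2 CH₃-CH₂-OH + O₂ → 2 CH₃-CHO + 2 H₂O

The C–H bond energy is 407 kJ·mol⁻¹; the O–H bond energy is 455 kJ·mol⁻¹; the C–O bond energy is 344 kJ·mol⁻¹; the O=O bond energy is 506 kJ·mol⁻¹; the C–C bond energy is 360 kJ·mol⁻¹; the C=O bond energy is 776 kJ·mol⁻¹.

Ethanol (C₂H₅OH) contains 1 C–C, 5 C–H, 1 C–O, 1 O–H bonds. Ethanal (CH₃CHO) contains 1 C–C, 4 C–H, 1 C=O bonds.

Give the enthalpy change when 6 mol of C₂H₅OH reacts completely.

ΔH = −1362 kJ

Bonds broken (reactants):
  C–C: 2 × 360 = 720
  C–H: 10 × 407 = 4070
  C–O: 2 × 344 = 688
  O–H: 2 × 455 = 910
  O=O: 1 × 506 = 506
  Σ(broken) = 6894 kJ
Bonds formed (products):
  C–C: 2 × 360 = 720
  C–H: 8 × 407 = 3256
  C=O: 2 × 776 = 1552
  O–H: 4 × 455 = 1820
  Σ(formed) = 7348 kJ
ΔH = Σ(broken) − Σ(formed) = 6894 − 7348 = −454 kJ
For 3× the reaction as written: 3 × (−454) = −1362 kJ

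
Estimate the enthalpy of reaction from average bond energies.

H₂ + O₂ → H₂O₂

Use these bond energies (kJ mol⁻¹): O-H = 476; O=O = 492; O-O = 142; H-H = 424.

Bonds broken (reactants):
  H-H: 1 × 424 = 424
  O=O: 1 × 492 = 492
  Σ(broken) = 916 kJ
Bonds formed (products):
  O-H: 2 × 476 = 952
  O-O: 1 × 142 = 142
  Σ(formed) = 1094 kJ
ΔH = Σ(broken) − Σ(formed) = 916 − 1094 = −178 kJ

ΔH ≈ −178 kJ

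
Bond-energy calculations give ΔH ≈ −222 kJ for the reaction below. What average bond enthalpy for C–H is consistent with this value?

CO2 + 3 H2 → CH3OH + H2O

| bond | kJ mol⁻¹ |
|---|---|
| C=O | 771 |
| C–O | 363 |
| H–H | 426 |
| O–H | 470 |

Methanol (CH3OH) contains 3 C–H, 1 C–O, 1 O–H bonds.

D(C–H) ≈ 423 kJ/mol

Let D be the C–H bond energy.
Σ(broken) = 2×771 + 3×426 = 2820
Σ(formed) = 3×D + 1×363 + 3×470 = 1773 + 3D
ΔH = Σ(broken) − Σ(formed) = (2820) − (1773 + 3D) = +1047 − 3D
Setting this equal to −222 kJ gives 3D = 1269, so D = 423 kJ/mol.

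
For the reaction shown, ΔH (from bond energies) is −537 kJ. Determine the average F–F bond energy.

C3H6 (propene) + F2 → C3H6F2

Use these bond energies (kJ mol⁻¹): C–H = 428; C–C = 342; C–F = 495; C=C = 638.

Let D be the F–F bond energy.
Σ(broken) = 1×342 + 6×428 + 1×638 + 1×D = 3548 + D
Σ(formed) = 2×342 + 2×495 + 6×428 = 4242
ΔH = Σ(broken) − Σ(formed) = (3548 + D) − (4242) = −694 + D
Setting this equal to −537 kJ gives D = 157 kJ/mol.

D(F–F) ≈ 157 kJ/mol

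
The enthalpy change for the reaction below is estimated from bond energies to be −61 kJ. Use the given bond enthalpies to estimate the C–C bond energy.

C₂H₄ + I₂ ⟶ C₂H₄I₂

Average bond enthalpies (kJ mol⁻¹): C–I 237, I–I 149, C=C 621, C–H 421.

Let D be the C–C bond energy.
Σ(broken) = 4×421 + 1×621 + 1×149 = 2454
Σ(formed) = 1×D + 4×421 + 2×237 = 2158 + D
ΔH = Σ(broken) − Σ(formed) = (2454) − (2158 + D) = +296 − D
Setting this equal to −61 kJ gives D = 357 kJ/mol.

D(C–C) ≈ 357 kJ/mol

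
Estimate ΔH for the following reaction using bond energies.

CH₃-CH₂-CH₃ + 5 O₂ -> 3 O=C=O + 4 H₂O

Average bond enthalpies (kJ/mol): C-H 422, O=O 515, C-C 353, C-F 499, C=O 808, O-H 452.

ΔH ≈ −1807 kJ

Bonds broken (reactants):
  C-C: 2 × 353 = 706
  C-H: 8 × 422 = 3376
  O=O: 5 × 515 = 2575
  Σ(broken) = 6657 kJ
Bonds formed (products):
  C=O: 6 × 808 = 4848
  O-H: 8 × 452 = 3616
  Σ(formed) = 8464 kJ
ΔH = Σ(broken) − Σ(formed) = 6657 − 8464 = −1807 kJ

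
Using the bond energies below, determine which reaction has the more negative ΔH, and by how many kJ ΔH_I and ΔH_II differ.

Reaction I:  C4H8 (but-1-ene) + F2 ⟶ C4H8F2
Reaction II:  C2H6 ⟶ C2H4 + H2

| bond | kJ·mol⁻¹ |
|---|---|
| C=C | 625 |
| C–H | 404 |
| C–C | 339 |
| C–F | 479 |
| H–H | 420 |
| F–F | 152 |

Reaction I, by 622 kJ

Reaction I:
  Bonds broken (reactants):
    C–C: 2 × 339 = 678
    C–H: 8 × 404 = 3232
    C=C: 1 × 625 = 625
    F–F: 1 × 152 = 152
    Σ(broken) = 4687 kJ
  Bonds formed (products):
    C–C: 3 × 339 = 1017
    C–F: 2 × 479 = 958
    C–H: 8 × 404 = 3232
    Σ(formed) = 5207 kJ
  ΔH_I = 4687 − 5207 = −520 kJ
Reaction II:
  Bonds broken (reactants):
    C–C: 1 × 339 = 339
    C–H: 6 × 404 = 2424
    Σ(broken) = 2763 kJ
  Bonds formed (products):
    C–H: 4 × 404 = 1616
    C=C: 1 × 625 = 625
    H–H: 1 × 420 = 420
    Σ(formed) = 2661 kJ
  ΔH_II = 2763 − 2661 = +102 kJ
ΔH_I − ΔH_II = −622 kJ, so reaction I has the more negative ΔH; |ΔH_I − ΔH_II| = 622 kJ.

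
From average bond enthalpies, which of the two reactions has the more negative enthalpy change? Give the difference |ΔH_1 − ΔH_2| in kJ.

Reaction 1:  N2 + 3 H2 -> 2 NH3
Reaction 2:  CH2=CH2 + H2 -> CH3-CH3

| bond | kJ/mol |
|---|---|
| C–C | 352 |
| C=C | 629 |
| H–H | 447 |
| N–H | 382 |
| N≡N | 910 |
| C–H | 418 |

Reaction 1:
  Bonds broken (reactants):
    H–H: 3 × 447 = 1341
    N≡N: 1 × 910 = 910
    Σ(broken) = 2251 kJ
  Bonds formed (products):
    N–H: 6 × 382 = 2292
    Σ(formed) = 2292 kJ
  ΔH_1 = 2251 − 2292 = −41 kJ
Reaction 2:
  Bonds broken (reactants):
    C–H: 4 × 418 = 1672
    C=C: 1 × 629 = 629
    H–H: 1 × 447 = 447
    Σ(broken) = 2748 kJ
  Bonds formed (products):
    C–C: 1 × 352 = 352
    C–H: 6 × 418 = 2508
    Σ(formed) = 2860 kJ
  ΔH_2 = 2748 − 2860 = −112 kJ
ΔH_1 − ΔH_2 = +71 kJ, so reaction 2 has the more negative ΔH; |ΔH_1 − ΔH_2| = 71 kJ.

Reaction 2, by 71 kJ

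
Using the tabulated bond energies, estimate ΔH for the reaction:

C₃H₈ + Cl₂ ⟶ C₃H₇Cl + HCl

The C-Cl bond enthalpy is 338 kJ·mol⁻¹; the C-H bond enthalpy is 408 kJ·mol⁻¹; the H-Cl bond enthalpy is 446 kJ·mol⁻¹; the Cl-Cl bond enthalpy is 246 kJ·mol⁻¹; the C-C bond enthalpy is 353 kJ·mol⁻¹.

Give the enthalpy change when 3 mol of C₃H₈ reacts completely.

ΔH = −390 kJ

Bonds broken (reactants):
  C-C: 2 × 353 = 706
  C-H: 8 × 408 = 3264
  Cl-Cl: 1 × 246 = 246
  Σ(broken) = 4216 kJ
Bonds formed (products):
  C-C: 2 × 353 = 706
  C-Cl: 1 × 338 = 338
  C-H: 7 × 408 = 2856
  H-Cl: 1 × 446 = 446
  Σ(formed) = 4346 kJ
ΔH = Σ(broken) − Σ(formed) = 4216 − 4346 = −130 kJ
For 3× the reaction as written: 3 × (−130) = −390 kJ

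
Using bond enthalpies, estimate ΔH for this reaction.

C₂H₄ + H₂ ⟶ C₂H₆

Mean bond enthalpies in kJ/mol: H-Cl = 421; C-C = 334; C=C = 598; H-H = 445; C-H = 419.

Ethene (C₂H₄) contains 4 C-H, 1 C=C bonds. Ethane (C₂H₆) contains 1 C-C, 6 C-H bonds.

ΔH ≈ −129 kJ

Bonds broken (reactants):
  C-H: 4 × 419 = 1676
  C=C: 1 × 598 = 598
  H-H: 1 × 445 = 445
  Σ(broken) = 2719 kJ
Bonds formed (products):
  C-C: 1 × 334 = 334
  C-H: 6 × 419 = 2514
  Σ(formed) = 2848 kJ
ΔH = Σ(broken) − Σ(formed) = 2719 − 2848 = −129 kJ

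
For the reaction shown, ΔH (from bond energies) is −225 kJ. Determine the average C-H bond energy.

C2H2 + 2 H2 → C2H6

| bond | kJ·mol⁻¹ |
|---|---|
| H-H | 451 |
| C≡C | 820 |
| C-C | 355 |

Let D be the C-H bond energy.
Σ(broken) = 1×820 + 2×D + 2×451 = 1722 + 2D
Σ(formed) = 1×355 + 6×D = 355 + 6D
ΔH = Σ(broken) − Σ(formed) = (1722 + 2D) − (355 + 6D) = +1367 − 4D
Setting this equal to −225 kJ gives 4D = 1592, so D = 398 kJ/mol.

D(C-H) ≈ 398 kJ/mol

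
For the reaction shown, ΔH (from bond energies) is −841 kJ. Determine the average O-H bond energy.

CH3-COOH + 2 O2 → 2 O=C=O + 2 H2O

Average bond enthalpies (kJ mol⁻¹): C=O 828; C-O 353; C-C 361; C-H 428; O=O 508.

D(O-H) ≈ 457 kJ/mol

Let D be the O-H bond energy.
Σ(broken) = 1×361 + 3×428 + 1×353 + 1×828 + 1×D + 2×508 = 3842 + D
Σ(formed) = 4×828 + 4×D = 3312 + 4D
ΔH = Σ(broken) − Σ(formed) = (3842 + D) − (3312 + 4D) = +530 − 3D
Setting this equal to −841 kJ gives 3D = 1371, so D = 457 kJ/mol.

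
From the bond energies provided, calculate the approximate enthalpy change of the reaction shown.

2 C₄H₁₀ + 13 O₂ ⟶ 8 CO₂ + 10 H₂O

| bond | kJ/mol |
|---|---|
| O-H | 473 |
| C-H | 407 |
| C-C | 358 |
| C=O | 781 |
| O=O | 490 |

Bonds broken (reactants):
  C-C: 6 × 358 = 2148
  C-H: 20 × 407 = 8140
  O=O: 13 × 490 = 6370
  Σ(broken) = 16658 kJ
Bonds formed (products):
  C=O: 16 × 781 = 12496
  O-H: 20 × 473 = 9460
  Σ(formed) = 21956 kJ
ΔH = Σ(broken) − Σ(formed) = 16658 − 21956 = −5298 kJ

ΔH ≈ −5298 kJ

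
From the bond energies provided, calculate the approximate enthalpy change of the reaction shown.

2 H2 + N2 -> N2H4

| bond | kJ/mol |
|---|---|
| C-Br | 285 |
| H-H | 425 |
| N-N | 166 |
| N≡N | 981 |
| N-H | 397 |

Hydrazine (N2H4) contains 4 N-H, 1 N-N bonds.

Bonds broken (reactants):
  H-H: 2 × 425 = 850
  N≡N: 1 × 981 = 981
  Σ(broken) = 1831 kJ
Bonds formed (products):
  N-H: 4 × 397 = 1588
  N-N: 1 × 166 = 166
  Σ(formed) = 1754 kJ
ΔH = Σ(broken) − Σ(formed) = 1831 − 1754 = +77 kJ

ΔH ≈ +77 kJ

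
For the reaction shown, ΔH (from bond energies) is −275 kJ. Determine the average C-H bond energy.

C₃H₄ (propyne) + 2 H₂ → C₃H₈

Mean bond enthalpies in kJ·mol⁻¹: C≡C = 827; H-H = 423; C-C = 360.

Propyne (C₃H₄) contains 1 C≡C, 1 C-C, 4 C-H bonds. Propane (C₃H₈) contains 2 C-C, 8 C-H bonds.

D(C-H) ≈ 397 kJ/mol

Let D be the C-H bond energy.
Σ(broken) = 1×827 + 1×360 + 4×D + 2×423 = 2033 + 4D
Σ(formed) = 2×360 + 8×D = 720 + 8D
ΔH = Σ(broken) − Σ(formed) = (2033 + 4D) − (720 + 8D) = +1313 − 4D
Setting this equal to −275 kJ gives 4D = 1588, so D = 397 kJ/mol.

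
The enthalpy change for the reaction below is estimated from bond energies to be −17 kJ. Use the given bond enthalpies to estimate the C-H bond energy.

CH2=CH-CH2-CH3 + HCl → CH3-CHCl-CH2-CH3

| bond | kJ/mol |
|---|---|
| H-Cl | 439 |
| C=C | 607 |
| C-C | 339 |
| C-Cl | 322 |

Let D be the C-H bond energy.
Σ(broken) = 2×339 + 8×D + 1×607 + 1×439 = 1724 + 8D
Σ(formed) = 3×339 + 1×322 + 9×D = 1339 + 9D
ΔH = Σ(broken) − Σ(formed) = (1724 + 8D) − (1339 + 9D) = +385 − D
Setting this equal to −17 kJ gives D = 402 kJ/mol.

D(C-H) ≈ 402 kJ/mol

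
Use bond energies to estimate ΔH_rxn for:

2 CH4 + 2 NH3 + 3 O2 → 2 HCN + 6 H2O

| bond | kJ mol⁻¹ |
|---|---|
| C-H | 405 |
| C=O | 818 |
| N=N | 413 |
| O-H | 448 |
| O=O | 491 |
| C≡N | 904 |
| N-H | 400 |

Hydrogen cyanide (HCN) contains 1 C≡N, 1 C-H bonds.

ΔH ≈ −881 kJ

Bonds broken (reactants):
  C-H: 8 × 405 = 3240
  N-H: 6 × 400 = 2400
  O=O: 3 × 491 = 1473
  Σ(broken) = 7113 kJ
Bonds formed (products):
  C≡N: 2 × 904 = 1808
  C-H: 2 × 405 = 810
  O-H: 12 × 448 = 5376
  Σ(formed) = 7994 kJ
ΔH = Σ(broken) − Σ(formed) = 7113 − 7994 = −881 kJ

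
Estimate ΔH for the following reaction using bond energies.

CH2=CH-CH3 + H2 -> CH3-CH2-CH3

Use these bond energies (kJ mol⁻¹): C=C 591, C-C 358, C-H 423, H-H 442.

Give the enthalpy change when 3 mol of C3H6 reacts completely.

Bonds broken (reactants):
  C-C: 1 × 358 = 358
  C-H: 6 × 423 = 2538
  C=C: 1 × 591 = 591
  H-H: 1 × 442 = 442
  Σ(broken) = 3929 kJ
Bonds formed (products):
  C-C: 2 × 358 = 716
  C-H: 8 × 423 = 3384
  Σ(formed) = 4100 kJ
ΔH = Σ(broken) − Σ(formed) = 3929 − 4100 = −171 kJ
For 3× the reaction as written: 3 × (−171) = −513 kJ

ΔH = −513 kJ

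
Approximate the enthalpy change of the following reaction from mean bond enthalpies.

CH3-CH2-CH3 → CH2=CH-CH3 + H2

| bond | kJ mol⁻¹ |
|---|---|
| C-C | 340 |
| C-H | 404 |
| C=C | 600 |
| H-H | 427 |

Bonds broken (reactants):
  C-C: 2 × 340 = 680
  C-H: 8 × 404 = 3232
  Σ(broken) = 3912 kJ
Bonds formed (products):
  C-C: 1 × 340 = 340
  C-H: 6 × 404 = 2424
  C=C: 1 × 600 = 600
  H-H: 1 × 427 = 427
  Σ(formed) = 3791 kJ
ΔH = Σ(broken) − Σ(formed) = 3912 − 3791 = +121 kJ

ΔH ≈ +121 kJ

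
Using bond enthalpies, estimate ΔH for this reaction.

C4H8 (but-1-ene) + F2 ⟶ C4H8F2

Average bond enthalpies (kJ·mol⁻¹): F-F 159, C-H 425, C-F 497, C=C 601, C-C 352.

Bonds broken (reactants):
  C-C: 2 × 352 = 704
  C-H: 8 × 425 = 3400
  C=C: 1 × 601 = 601
  F-F: 1 × 159 = 159
  Σ(broken) = 4864 kJ
Bonds formed (products):
  C-C: 3 × 352 = 1056
  C-F: 2 × 497 = 994
  C-H: 8 × 425 = 3400
  Σ(formed) = 5450 kJ
ΔH = Σ(broken) − Σ(formed) = 4864 − 5450 = −586 kJ

ΔH ≈ −586 kJ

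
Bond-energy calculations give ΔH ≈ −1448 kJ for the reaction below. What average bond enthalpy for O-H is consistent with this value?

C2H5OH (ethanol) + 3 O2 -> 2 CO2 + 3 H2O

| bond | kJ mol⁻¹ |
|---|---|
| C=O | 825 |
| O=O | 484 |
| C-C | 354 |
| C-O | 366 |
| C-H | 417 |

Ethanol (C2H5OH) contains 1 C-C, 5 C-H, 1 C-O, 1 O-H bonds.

Let D be the O-H bond energy.
Σ(broken) = 1×354 + 5×417 + 1×366 + 1×D + 3×484 = 4257 + D
Σ(formed) = 4×825 + 6×D = 3300 + 6D
ΔH = Σ(broken) − Σ(formed) = (4257 + D) − (3300 + 6D) = +957 − 5D
Setting this equal to −1448 kJ gives 5D = 2405, so D = 481 kJ/mol.

D(O-H) ≈ 481 kJ/mol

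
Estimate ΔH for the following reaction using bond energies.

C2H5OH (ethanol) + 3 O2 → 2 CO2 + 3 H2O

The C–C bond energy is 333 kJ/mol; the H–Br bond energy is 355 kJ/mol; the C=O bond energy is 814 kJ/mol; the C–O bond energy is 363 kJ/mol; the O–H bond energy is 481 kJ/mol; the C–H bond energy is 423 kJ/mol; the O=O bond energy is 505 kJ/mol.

Bonds broken (reactants):
  C–C: 1 × 333 = 333
  C–H: 5 × 423 = 2115
  C–O: 1 × 363 = 363
  O–H: 1 × 481 = 481
  O=O: 3 × 505 = 1515
  Σ(broken) = 4807 kJ
Bonds formed (products):
  C=O: 4 × 814 = 3256
  O–H: 6 × 481 = 2886
  Σ(formed) = 6142 kJ
ΔH = Σ(broken) − Σ(formed) = 4807 − 6142 = −1335 kJ

ΔH ≈ −1335 kJ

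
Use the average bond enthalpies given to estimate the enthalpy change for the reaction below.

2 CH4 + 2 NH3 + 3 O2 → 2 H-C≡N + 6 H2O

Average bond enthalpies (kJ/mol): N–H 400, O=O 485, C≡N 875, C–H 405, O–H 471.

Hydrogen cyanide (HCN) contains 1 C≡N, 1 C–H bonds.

Bonds broken (reactants):
  C–H: 8 × 405 = 3240
  N–H: 6 × 400 = 2400
  O=O: 3 × 485 = 1455
  Σ(broken) = 7095 kJ
Bonds formed (products):
  C≡N: 2 × 875 = 1750
  C–H: 2 × 405 = 810
  O–H: 12 × 471 = 5652
  Σ(formed) = 8212 kJ
ΔH = Σ(broken) − Σ(formed) = 7095 − 8212 = −1117 kJ

ΔH ≈ −1117 kJ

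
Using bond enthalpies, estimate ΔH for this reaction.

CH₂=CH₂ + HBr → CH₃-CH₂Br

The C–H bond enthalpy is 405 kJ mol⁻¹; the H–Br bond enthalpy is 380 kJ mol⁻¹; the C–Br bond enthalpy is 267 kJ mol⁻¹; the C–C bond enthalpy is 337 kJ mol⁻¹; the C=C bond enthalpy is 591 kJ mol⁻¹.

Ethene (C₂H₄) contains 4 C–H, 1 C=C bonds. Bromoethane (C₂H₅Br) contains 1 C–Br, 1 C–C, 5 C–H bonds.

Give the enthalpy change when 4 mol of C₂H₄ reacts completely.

ΔH = −152 kJ

Bonds broken (reactants):
  C–H: 4 × 405 = 1620
  C=C: 1 × 591 = 591
  H–Br: 1 × 380 = 380
  Σ(broken) = 2591 kJ
Bonds formed (products):
  C–Br: 1 × 267 = 267
  C–C: 1 × 337 = 337
  C–H: 5 × 405 = 2025
  Σ(formed) = 2629 kJ
ΔH = Σ(broken) − Σ(formed) = 2591 − 2629 = −38 kJ
For 4× the reaction as written: 4 × (−38) = −152 kJ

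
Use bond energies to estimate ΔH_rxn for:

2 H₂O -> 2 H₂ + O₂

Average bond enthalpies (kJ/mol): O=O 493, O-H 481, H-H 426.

Bonds broken (reactants):
  O-H: 4 × 481 = 1924
  Σ(broken) = 1924 kJ
Bonds formed (products):
  H-H: 2 × 426 = 852
  O=O: 1 × 493 = 493
  Σ(formed) = 1345 kJ
ΔH = Σ(broken) − Σ(formed) = 1924 − 1345 = +579 kJ

ΔH ≈ +579 kJ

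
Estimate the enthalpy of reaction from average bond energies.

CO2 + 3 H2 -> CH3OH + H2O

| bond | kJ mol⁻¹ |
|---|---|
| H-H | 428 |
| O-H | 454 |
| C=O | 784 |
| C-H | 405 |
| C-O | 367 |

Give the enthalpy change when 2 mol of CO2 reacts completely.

Bonds broken (reactants):
  C=O: 2 × 784 = 1568
  H-H: 3 × 428 = 1284
  Σ(broken) = 2852 kJ
Bonds formed (products):
  C-H: 3 × 405 = 1215
  C-O: 1 × 367 = 367
  O-H: 3 × 454 = 1362
  Σ(formed) = 2944 kJ
ΔH = Σ(broken) − Σ(formed) = 2852 − 2944 = −92 kJ
For 2× the reaction as written: 2 × (−92) = −184 kJ

ΔH = −184 kJ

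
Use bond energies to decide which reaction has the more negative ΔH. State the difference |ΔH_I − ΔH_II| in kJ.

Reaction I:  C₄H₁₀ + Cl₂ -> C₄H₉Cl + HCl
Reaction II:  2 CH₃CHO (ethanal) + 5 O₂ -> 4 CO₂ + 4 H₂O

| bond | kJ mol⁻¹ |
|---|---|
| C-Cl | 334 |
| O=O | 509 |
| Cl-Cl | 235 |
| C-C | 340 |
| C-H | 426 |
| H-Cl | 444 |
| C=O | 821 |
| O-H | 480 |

Reaction I:
  Bonds broken (reactants):
    C-C: 3 × 340 = 1020
    C-H: 10 × 426 = 4260
    Cl-Cl: 1 × 235 = 235
    Σ(broken) = 5515 kJ
  Bonds formed (products):
    C-C: 3 × 340 = 1020
    C-Cl: 1 × 334 = 334
    C-H: 9 × 426 = 3834
    H-Cl: 1 × 444 = 444
    Σ(formed) = 5632 kJ
  ΔH_I = 5515 − 5632 = −117 kJ
Reaction II:
  Bonds broken (reactants):
    C-C: 2 × 340 = 680
    C-H: 8 × 426 = 3408
    C=O: 2 × 821 = 1642
    O=O: 5 × 509 = 2545
    Σ(broken) = 8275 kJ
  Bonds formed (products):
    C=O: 8 × 821 = 6568
    O-H: 8 × 480 = 3840
    Σ(formed) = 10408 kJ
  ΔH_II = 8275 − 10408 = −2133 kJ
ΔH_I − ΔH_II = +2016 kJ, so reaction II has the more negative ΔH; |ΔH_I − ΔH_II| = 2016 kJ.

Reaction II, by 2016 kJ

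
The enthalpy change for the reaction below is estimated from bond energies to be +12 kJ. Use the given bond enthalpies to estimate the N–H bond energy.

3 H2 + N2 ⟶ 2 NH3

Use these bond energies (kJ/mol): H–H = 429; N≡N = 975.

D(N–H) ≈ 375 kJ/mol

Let D be the N–H bond energy.
Σ(broken) = 3×429 + 1×975 = 2262
Σ(formed) = 6×D = 6D
ΔH = Σ(broken) − Σ(formed) = (2262) − (6D) = +2262 − 6D
Setting this equal to +12 kJ gives 6D = 2250, so D = 375 kJ/mol.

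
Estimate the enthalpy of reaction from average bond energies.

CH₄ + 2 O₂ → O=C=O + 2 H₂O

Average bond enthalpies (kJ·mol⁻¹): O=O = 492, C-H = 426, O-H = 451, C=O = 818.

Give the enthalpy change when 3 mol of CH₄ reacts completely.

ΔH = −2256 kJ

Bonds broken (reactants):
  C-H: 4 × 426 = 1704
  O=O: 2 × 492 = 984
  Σ(broken) = 2688 kJ
Bonds formed (products):
  C=O: 2 × 818 = 1636
  O-H: 4 × 451 = 1804
  Σ(formed) = 3440 kJ
ΔH = Σ(broken) − Σ(formed) = 2688 − 3440 = −752 kJ
For 3× the reaction as written: 3 × (−752) = −2256 kJ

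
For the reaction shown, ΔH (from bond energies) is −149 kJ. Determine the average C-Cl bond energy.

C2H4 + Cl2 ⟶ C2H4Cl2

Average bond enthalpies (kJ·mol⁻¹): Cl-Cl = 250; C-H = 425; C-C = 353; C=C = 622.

D(C-Cl) ≈ 334 kJ/mol

Let D be the C-Cl bond energy.
Σ(broken) = 4×425 + 1×622 + 1×250 = 2572
Σ(formed) = 1×353 + 2×D + 4×425 = 2053 + 2D
ΔH = Σ(broken) − Σ(formed) = (2572) − (2053 + 2D) = +519 − 2D
Setting this equal to −149 kJ gives 2D = 668, so D = 334 kJ/mol.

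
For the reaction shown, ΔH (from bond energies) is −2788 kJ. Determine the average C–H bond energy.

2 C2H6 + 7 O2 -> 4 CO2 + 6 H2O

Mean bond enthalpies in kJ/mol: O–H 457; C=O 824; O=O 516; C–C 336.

D(C–H) ≈ 417 kJ/mol

Let D be the C–H bond energy.
Σ(broken) = 2×336 + 12×D + 7×516 = 4284 + 12D
Σ(formed) = 8×824 + 12×457 = 12076
ΔH = Σ(broken) − Σ(formed) = (4284 + 12D) − (12076) = −7792 + 12D
Setting this equal to −2788 kJ gives 12D = 5004, so D = 417 kJ/mol.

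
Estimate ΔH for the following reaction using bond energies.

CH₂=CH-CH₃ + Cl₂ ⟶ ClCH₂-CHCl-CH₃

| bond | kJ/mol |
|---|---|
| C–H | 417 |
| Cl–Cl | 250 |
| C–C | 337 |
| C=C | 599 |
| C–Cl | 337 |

Bonds broken (reactants):
  C–C: 1 × 337 = 337
  C–H: 6 × 417 = 2502
  C=C: 1 × 599 = 599
  Cl–Cl: 1 × 250 = 250
  Σ(broken) = 3688 kJ
Bonds formed (products):
  C–C: 2 × 337 = 674
  C–Cl: 2 × 337 = 674
  C–H: 6 × 417 = 2502
  Σ(formed) = 3850 kJ
ΔH = Σ(broken) − Σ(formed) = 3688 − 3850 = −162 kJ

ΔH ≈ −162 kJ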